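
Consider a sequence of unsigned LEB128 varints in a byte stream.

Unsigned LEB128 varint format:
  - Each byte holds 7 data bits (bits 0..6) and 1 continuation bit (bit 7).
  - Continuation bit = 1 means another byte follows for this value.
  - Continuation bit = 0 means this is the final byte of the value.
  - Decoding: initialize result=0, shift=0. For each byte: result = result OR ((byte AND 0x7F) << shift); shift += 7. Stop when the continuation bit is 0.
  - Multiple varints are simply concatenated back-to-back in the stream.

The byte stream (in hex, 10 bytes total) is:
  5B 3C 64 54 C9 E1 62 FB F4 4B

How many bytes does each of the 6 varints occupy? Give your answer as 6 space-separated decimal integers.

Answer: 1 1 1 1 3 3

Derivation:
  byte[0]=0x5B cont=0 payload=0x5B=91: acc |= 91<<0 -> acc=91 shift=7 [end]
Varint 1: bytes[0:1] = 5B -> value 91 (1 byte(s))
  byte[1]=0x3C cont=0 payload=0x3C=60: acc |= 60<<0 -> acc=60 shift=7 [end]
Varint 2: bytes[1:2] = 3C -> value 60 (1 byte(s))
  byte[2]=0x64 cont=0 payload=0x64=100: acc |= 100<<0 -> acc=100 shift=7 [end]
Varint 3: bytes[2:3] = 64 -> value 100 (1 byte(s))
  byte[3]=0x54 cont=0 payload=0x54=84: acc |= 84<<0 -> acc=84 shift=7 [end]
Varint 4: bytes[3:4] = 54 -> value 84 (1 byte(s))
  byte[4]=0xC9 cont=1 payload=0x49=73: acc |= 73<<0 -> acc=73 shift=7
  byte[5]=0xE1 cont=1 payload=0x61=97: acc |= 97<<7 -> acc=12489 shift=14
  byte[6]=0x62 cont=0 payload=0x62=98: acc |= 98<<14 -> acc=1618121 shift=21 [end]
Varint 5: bytes[4:7] = C9 E1 62 -> value 1618121 (3 byte(s))
  byte[7]=0xFB cont=1 payload=0x7B=123: acc |= 123<<0 -> acc=123 shift=7
  byte[8]=0xF4 cont=1 payload=0x74=116: acc |= 116<<7 -> acc=14971 shift=14
  byte[9]=0x4B cont=0 payload=0x4B=75: acc |= 75<<14 -> acc=1243771 shift=21 [end]
Varint 6: bytes[7:10] = FB F4 4B -> value 1243771 (3 byte(s))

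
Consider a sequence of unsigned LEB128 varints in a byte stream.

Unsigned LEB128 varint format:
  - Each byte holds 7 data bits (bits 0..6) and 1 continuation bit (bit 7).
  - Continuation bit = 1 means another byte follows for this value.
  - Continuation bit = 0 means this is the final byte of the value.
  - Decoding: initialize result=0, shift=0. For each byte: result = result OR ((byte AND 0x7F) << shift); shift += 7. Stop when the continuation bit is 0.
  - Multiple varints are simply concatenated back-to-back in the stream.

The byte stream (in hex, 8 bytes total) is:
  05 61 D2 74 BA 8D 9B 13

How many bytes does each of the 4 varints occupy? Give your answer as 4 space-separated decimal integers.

  byte[0]=0x05 cont=0 payload=0x05=5: acc |= 5<<0 -> acc=5 shift=7 [end]
Varint 1: bytes[0:1] = 05 -> value 5 (1 byte(s))
  byte[1]=0x61 cont=0 payload=0x61=97: acc |= 97<<0 -> acc=97 shift=7 [end]
Varint 2: bytes[1:2] = 61 -> value 97 (1 byte(s))
  byte[2]=0xD2 cont=1 payload=0x52=82: acc |= 82<<0 -> acc=82 shift=7
  byte[3]=0x74 cont=0 payload=0x74=116: acc |= 116<<7 -> acc=14930 shift=14 [end]
Varint 3: bytes[2:4] = D2 74 -> value 14930 (2 byte(s))
  byte[4]=0xBA cont=1 payload=0x3A=58: acc |= 58<<0 -> acc=58 shift=7
  byte[5]=0x8D cont=1 payload=0x0D=13: acc |= 13<<7 -> acc=1722 shift=14
  byte[6]=0x9B cont=1 payload=0x1B=27: acc |= 27<<14 -> acc=444090 shift=21
  byte[7]=0x13 cont=0 payload=0x13=19: acc |= 19<<21 -> acc=40289978 shift=28 [end]
Varint 4: bytes[4:8] = BA 8D 9B 13 -> value 40289978 (4 byte(s))

Answer: 1 1 2 4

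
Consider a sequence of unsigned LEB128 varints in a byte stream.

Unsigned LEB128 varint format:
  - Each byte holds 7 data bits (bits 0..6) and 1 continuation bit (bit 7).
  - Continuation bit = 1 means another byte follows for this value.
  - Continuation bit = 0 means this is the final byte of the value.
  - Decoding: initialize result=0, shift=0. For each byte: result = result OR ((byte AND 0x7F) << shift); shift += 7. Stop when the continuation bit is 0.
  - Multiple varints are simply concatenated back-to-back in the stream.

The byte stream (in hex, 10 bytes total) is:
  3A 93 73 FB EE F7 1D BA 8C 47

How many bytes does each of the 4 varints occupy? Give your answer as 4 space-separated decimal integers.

Answer: 1 2 4 3

Derivation:
  byte[0]=0x3A cont=0 payload=0x3A=58: acc |= 58<<0 -> acc=58 shift=7 [end]
Varint 1: bytes[0:1] = 3A -> value 58 (1 byte(s))
  byte[1]=0x93 cont=1 payload=0x13=19: acc |= 19<<0 -> acc=19 shift=7
  byte[2]=0x73 cont=0 payload=0x73=115: acc |= 115<<7 -> acc=14739 shift=14 [end]
Varint 2: bytes[1:3] = 93 73 -> value 14739 (2 byte(s))
  byte[3]=0xFB cont=1 payload=0x7B=123: acc |= 123<<0 -> acc=123 shift=7
  byte[4]=0xEE cont=1 payload=0x6E=110: acc |= 110<<7 -> acc=14203 shift=14
  byte[5]=0xF7 cont=1 payload=0x77=119: acc |= 119<<14 -> acc=1963899 shift=21
  byte[6]=0x1D cont=0 payload=0x1D=29: acc |= 29<<21 -> acc=62781307 shift=28 [end]
Varint 3: bytes[3:7] = FB EE F7 1D -> value 62781307 (4 byte(s))
  byte[7]=0xBA cont=1 payload=0x3A=58: acc |= 58<<0 -> acc=58 shift=7
  byte[8]=0x8C cont=1 payload=0x0C=12: acc |= 12<<7 -> acc=1594 shift=14
  byte[9]=0x47 cont=0 payload=0x47=71: acc |= 71<<14 -> acc=1164858 shift=21 [end]
Varint 4: bytes[7:10] = BA 8C 47 -> value 1164858 (3 byte(s))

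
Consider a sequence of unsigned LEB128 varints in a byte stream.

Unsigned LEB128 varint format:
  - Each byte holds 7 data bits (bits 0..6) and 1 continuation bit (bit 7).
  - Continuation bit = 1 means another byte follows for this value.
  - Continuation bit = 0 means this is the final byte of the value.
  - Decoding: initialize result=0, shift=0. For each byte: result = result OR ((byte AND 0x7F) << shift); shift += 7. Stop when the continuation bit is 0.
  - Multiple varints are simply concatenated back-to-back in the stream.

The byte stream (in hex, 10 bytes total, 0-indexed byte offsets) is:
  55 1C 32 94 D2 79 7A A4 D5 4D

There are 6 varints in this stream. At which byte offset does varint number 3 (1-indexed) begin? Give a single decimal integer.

Answer: 2

Derivation:
  byte[0]=0x55 cont=0 payload=0x55=85: acc |= 85<<0 -> acc=85 shift=7 [end]
Varint 1: bytes[0:1] = 55 -> value 85 (1 byte(s))
  byte[1]=0x1C cont=0 payload=0x1C=28: acc |= 28<<0 -> acc=28 shift=7 [end]
Varint 2: bytes[1:2] = 1C -> value 28 (1 byte(s))
  byte[2]=0x32 cont=0 payload=0x32=50: acc |= 50<<0 -> acc=50 shift=7 [end]
Varint 3: bytes[2:3] = 32 -> value 50 (1 byte(s))
  byte[3]=0x94 cont=1 payload=0x14=20: acc |= 20<<0 -> acc=20 shift=7
  byte[4]=0xD2 cont=1 payload=0x52=82: acc |= 82<<7 -> acc=10516 shift=14
  byte[5]=0x79 cont=0 payload=0x79=121: acc |= 121<<14 -> acc=1992980 shift=21 [end]
Varint 4: bytes[3:6] = 94 D2 79 -> value 1992980 (3 byte(s))
  byte[6]=0x7A cont=0 payload=0x7A=122: acc |= 122<<0 -> acc=122 shift=7 [end]
Varint 5: bytes[6:7] = 7A -> value 122 (1 byte(s))
  byte[7]=0xA4 cont=1 payload=0x24=36: acc |= 36<<0 -> acc=36 shift=7
  byte[8]=0xD5 cont=1 payload=0x55=85: acc |= 85<<7 -> acc=10916 shift=14
  byte[9]=0x4D cont=0 payload=0x4D=77: acc |= 77<<14 -> acc=1272484 shift=21 [end]
Varint 6: bytes[7:10] = A4 D5 4D -> value 1272484 (3 byte(s))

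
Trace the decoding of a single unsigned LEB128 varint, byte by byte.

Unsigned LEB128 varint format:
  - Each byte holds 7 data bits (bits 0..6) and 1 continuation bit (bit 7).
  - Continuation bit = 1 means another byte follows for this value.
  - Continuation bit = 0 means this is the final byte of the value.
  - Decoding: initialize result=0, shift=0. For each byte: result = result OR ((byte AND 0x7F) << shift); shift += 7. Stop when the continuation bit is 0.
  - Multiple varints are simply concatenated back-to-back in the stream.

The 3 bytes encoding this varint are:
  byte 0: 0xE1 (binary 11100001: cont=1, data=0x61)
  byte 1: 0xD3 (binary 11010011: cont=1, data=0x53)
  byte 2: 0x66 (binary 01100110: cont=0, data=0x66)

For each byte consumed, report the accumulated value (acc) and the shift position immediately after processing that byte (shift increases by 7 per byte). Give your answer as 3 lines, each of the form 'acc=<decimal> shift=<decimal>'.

Answer: acc=97 shift=7
acc=10721 shift=14
acc=1681889 shift=21

Derivation:
byte 0=0xE1: payload=0x61=97, contrib = 97<<0 = 97; acc -> 97, shift -> 7
byte 1=0xD3: payload=0x53=83, contrib = 83<<7 = 10624; acc -> 10721, shift -> 14
byte 2=0x66: payload=0x66=102, contrib = 102<<14 = 1671168; acc -> 1681889, shift -> 21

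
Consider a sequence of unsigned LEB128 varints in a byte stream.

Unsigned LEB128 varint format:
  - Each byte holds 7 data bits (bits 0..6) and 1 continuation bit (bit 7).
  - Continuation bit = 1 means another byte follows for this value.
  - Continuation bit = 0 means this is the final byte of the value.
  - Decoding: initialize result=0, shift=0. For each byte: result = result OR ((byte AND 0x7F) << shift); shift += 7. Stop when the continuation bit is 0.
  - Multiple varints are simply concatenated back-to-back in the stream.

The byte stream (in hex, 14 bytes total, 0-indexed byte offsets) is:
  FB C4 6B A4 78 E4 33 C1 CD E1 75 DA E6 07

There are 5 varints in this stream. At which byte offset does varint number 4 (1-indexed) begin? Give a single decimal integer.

  byte[0]=0xFB cont=1 payload=0x7B=123: acc |= 123<<0 -> acc=123 shift=7
  byte[1]=0xC4 cont=1 payload=0x44=68: acc |= 68<<7 -> acc=8827 shift=14
  byte[2]=0x6B cont=0 payload=0x6B=107: acc |= 107<<14 -> acc=1761915 shift=21 [end]
Varint 1: bytes[0:3] = FB C4 6B -> value 1761915 (3 byte(s))
  byte[3]=0xA4 cont=1 payload=0x24=36: acc |= 36<<0 -> acc=36 shift=7
  byte[4]=0x78 cont=0 payload=0x78=120: acc |= 120<<7 -> acc=15396 shift=14 [end]
Varint 2: bytes[3:5] = A4 78 -> value 15396 (2 byte(s))
  byte[5]=0xE4 cont=1 payload=0x64=100: acc |= 100<<0 -> acc=100 shift=7
  byte[6]=0x33 cont=0 payload=0x33=51: acc |= 51<<7 -> acc=6628 shift=14 [end]
Varint 3: bytes[5:7] = E4 33 -> value 6628 (2 byte(s))
  byte[7]=0xC1 cont=1 payload=0x41=65: acc |= 65<<0 -> acc=65 shift=7
  byte[8]=0xCD cont=1 payload=0x4D=77: acc |= 77<<7 -> acc=9921 shift=14
  byte[9]=0xE1 cont=1 payload=0x61=97: acc |= 97<<14 -> acc=1599169 shift=21
  byte[10]=0x75 cont=0 payload=0x75=117: acc |= 117<<21 -> acc=246965953 shift=28 [end]
Varint 4: bytes[7:11] = C1 CD E1 75 -> value 246965953 (4 byte(s))
  byte[11]=0xDA cont=1 payload=0x5A=90: acc |= 90<<0 -> acc=90 shift=7
  byte[12]=0xE6 cont=1 payload=0x66=102: acc |= 102<<7 -> acc=13146 shift=14
  byte[13]=0x07 cont=0 payload=0x07=7: acc |= 7<<14 -> acc=127834 shift=21 [end]
Varint 5: bytes[11:14] = DA E6 07 -> value 127834 (3 byte(s))

Answer: 7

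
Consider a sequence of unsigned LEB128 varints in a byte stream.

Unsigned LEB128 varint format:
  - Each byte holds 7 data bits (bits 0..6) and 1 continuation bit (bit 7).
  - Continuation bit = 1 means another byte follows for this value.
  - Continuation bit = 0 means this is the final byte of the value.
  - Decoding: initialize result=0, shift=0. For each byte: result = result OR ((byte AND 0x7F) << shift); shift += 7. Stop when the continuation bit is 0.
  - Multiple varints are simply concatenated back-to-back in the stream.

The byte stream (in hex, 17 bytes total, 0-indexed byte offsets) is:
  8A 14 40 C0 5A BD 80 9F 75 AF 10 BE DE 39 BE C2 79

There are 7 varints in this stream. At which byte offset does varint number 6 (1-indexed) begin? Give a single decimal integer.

  byte[0]=0x8A cont=1 payload=0x0A=10: acc |= 10<<0 -> acc=10 shift=7
  byte[1]=0x14 cont=0 payload=0x14=20: acc |= 20<<7 -> acc=2570 shift=14 [end]
Varint 1: bytes[0:2] = 8A 14 -> value 2570 (2 byte(s))
  byte[2]=0x40 cont=0 payload=0x40=64: acc |= 64<<0 -> acc=64 shift=7 [end]
Varint 2: bytes[2:3] = 40 -> value 64 (1 byte(s))
  byte[3]=0xC0 cont=1 payload=0x40=64: acc |= 64<<0 -> acc=64 shift=7
  byte[4]=0x5A cont=0 payload=0x5A=90: acc |= 90<<7 -> acc=11584 shift=14 [end]
Varint 3: bytes[3:5] = C0 5A -> value 11584 (2 byte(s))
  byte[5]=0xBD cont=1 payload=0x3D=61: acc |= 61<<0 -> acc=61 shift=7
  byte[6]=0x80 cont=1 payload=0x00=0: acc |= 0<<7 -> acc=61 shift=14
  byte[7]=0x9F cont=1 payload=0x1F=31: acc |= 31<<14 -> acc=507965 shift=21
  byte[8]=0x75 cont=0 payload=0x75=117: acc |= 117<<21 -> acc=245874749 shift=28 [end]
Varint 4: bytes[5:9] = BD 80 9F 75 -> value 245874749 (4 byte(s))
  byte[9]=0xAF cont=1 payload=0x2F=47: acc |= 47<<0 -> acc=47 shift=7
  byte[10]=0x10 cont=0 payload=0x10=16: acc |= 16<<7 -> acc=2095 shift=14 [end]
Varint 5: bytes[9:11] = AF 10 -> value 2095 (2 byte(s))
  byte[11]=0xBE cont=1 payload=0x3E=62: acc |= 62<<0 -> acc=62 shift=7
  byte[12]=0xDE cont=1 payload=0x5E=94: acc |= 94<<7 -> acc=12094 shift=14
  byte[13]=0x39 cont=0 payload=0x39=57: acc |= 57<<14 -> acc=945982 shift=21 [end]
Varint 6: bytes[11:14] = BE DE 39 -> value 945982 (3 byte(s))
  byte[14]=0xBE cont=1 payload=0x3E=62: acc |= 62<<0 -> acc=62 shift=7
  byte[15]=0xC2 cont=1 payload=0x42=66: acc |= 66<<7 -> acc=8510 shift=14
  byte[16]=0x79 cont=0 payload=0x79=121: acc |= 121<<14 -> acc=1990974 shift=21 [end]
Varint 7: bytes[14:17] = BE C2 79 -> value 1990974 (3 byte(s))

Answer: 11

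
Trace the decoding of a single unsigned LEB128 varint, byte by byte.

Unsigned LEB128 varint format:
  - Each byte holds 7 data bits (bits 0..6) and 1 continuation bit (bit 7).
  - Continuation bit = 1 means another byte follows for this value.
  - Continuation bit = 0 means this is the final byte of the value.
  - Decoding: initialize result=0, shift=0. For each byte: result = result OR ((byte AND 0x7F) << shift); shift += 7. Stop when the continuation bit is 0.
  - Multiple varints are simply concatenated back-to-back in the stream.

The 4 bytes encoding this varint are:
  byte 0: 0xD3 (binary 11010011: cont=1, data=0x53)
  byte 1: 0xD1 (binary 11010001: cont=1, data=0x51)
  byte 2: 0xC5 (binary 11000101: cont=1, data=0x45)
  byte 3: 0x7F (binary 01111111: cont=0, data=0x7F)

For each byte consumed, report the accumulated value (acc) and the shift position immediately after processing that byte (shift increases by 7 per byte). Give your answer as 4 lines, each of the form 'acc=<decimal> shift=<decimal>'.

Answer: acc=83 shift=7
acc=10451 shift=14
acc=1140947 shift=21
acc=267479251 shift=28

Derivation:
byte 0=0xD3: payload=0x53=83, contrib = 83<<0 = 83; acc -> 83, shift -> 7
byte 1=0xD1: payload=0x51=81, contrib = 81<<7 = 10368; acc -> 10451, shift -> 14
byte 2=0xC5: payload=0x45=69, contrib = 69<<14 = 1130496; acc -> 1140947, shift -> 21
byte 3=0x7F: payload=0x7F=127, contrib = 127<<21 = 266338304; acc -> 267479251, shift -> 28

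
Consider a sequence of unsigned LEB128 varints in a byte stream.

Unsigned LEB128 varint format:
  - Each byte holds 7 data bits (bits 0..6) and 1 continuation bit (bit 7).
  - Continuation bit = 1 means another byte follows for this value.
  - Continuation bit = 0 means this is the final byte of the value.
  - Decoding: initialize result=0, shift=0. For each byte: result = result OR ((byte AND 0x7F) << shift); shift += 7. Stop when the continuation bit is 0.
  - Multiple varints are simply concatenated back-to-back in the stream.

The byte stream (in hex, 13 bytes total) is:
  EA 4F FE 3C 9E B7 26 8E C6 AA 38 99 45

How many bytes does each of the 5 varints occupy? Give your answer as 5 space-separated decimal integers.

  byte[0]=0xEA cont=1 payload=0x6A=106: acc |= 106<<0 -> acc=106 shift=7
  byte[1]=0x4F cont=0 payload=0x4F=79: acc |= 79<<7 -> acc=10218 shift=14 [end]
Varint 1: bytes[0:2] = EA 4F -> value 10218 (2 byte(s))
  byte[2]=0xFE cont=1 payload=0x7E=126: acc |= 126<<0 -> acc=126 shift=7
  byte[3]=0x3C cont=0 payload=0x3C=60: acc |= 60<<7 -> acc=7806 shift=14 [end]
Varint 2: bytes[2:4] = FE 3C -> value 7806 (2 byte(s))
  byte[4]=0x9E cont=1 payload=0x1E=30: acc |= 30<<0 -> acc=30 shift=7
  byte[5]=0xB7 cont=1 payload=0x37=55: acc |= 55<<7 -> acc=7070 shift=14
  byte[6]=0x26 cont=0 payload=0x26=38: acc |= 38<<14 -> acc=629662 shift=21 [end]
Varint 3: bytes[4:7] = 9E B7 26 -> value 629662 (3 byte(s))
  byte[7]=0x8E cont=1 payload=0x0E=14: acc |= 14<<0 -> acc=14 shift=7
  byte[8]=0xC6 cont=1 payload=0x46=70: acc |= 70<<7 -> acc=8974 shift=14
  byte[9]=0xAA cont=1 payload=0x2A=42: acc |= 42<<14 -> acc=697102 shift=21
  byte[10]=0x38 cont=0 payload=0x38=56: acc |= 56<<21 -> acc=118137614 shift=28 [end]
Varint 4: bytes[7:11] = 8E C6 AA 38 -> value 118137614 (4 byte(s))
  byte[11]=0x99 cont=1 payload=0x19=25: acc |= 25<<0 -> acc=25 shift=7
  byte[12]=0x45 cont=0 payload=0x45=69: acc |= 69<<7 -> acc=8857 shift=14 [end]
Varint 5: bytes[11:13] = 99 45 -> value 8857 (2 byte(s))

Answer: 2 2 3 4 2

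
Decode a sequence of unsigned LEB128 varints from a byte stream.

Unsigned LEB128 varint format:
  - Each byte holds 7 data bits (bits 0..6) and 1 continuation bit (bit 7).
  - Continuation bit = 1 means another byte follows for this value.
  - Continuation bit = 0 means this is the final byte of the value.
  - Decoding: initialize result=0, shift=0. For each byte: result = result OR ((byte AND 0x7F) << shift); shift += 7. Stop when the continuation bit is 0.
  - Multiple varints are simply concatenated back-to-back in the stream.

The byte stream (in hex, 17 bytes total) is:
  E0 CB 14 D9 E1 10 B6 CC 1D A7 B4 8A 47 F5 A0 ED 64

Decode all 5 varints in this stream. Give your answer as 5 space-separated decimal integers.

  byte[0]=0xE0 cont=1 payload=0x60=96: acc |= 96<<0 -> acc=96 shift=7
  byte[1]=0xCB cont=1 payload=0x4B=75: acc |= 75<<7 -> acc=9696 shift=14
  byte[2]=0x14 cont=0 payload=0x14=20: acc |= 20<<14 -> acc=337376 shift=21 [end]
Varint 1: bytes[0:3] = E0 CB 14 -> value 337376 (3 byte(s))
  byte[3]=0xD9 cont=1 payload=0x59=89: acc |= 89<<0 -> acc=89 shift=7
  byte[4]=0xE1 cont=1 payload=0x61=97: acc |= 97<<7 -> acc=12505 shift=14
  byte[5]=0x10 cont=0 payload=0x10=16: acc |= 16<<14 -> acc=274649 shift=21 [end]
Varint 2: bytes[3:6] = D9 E1 10 -> value 274649 (3 byte(s))
  byte[6]=0xB6 cont=1 payload=0x36=54: acc |= 54<<0 -> acc=54 shift=7
  byte[7]=0xCC cont=1 payload=0x4C=76: acc |= 76<<7 -> acc=9782 shift=14
  byte[8]=0x1D cont=0 payload=0x1D=29: acc |= 29<<14 -> acc=484918 shift=21 [end]
Varint 3: bytes[6:9] = B6 CC 1D -> value 484918 (3 byte(s))
  byte[9]=0xA7 cont=1 payload=0x27=39: acc |= 39<<0 -> acc=39 shift=7
  byte[10]=0xB4 cont=1 payload=0x34=52: acc |= 52<<7 -> acc=6695 shift=14
  byte[11]=0x8A cont=1 payload=0x0A=10: acc |= 10<<14 -> acc=170535 shift=21
  byte[12]=0x47 cont=0 payload=0x47=71: acc |= 71<<21 -> acc=149068327 shift=28 [end]
Varint 4: bytes[9:13] = A7 B4 8A 47 -> value 149068327 (4 byte(s))
  byte[13]=0xF5 cont=1 payload=0x75=117: acc |= 117<<0 -> acc=117 shift=7
  byte[14]=0xA0 cont=1 payload=0x20=32: acc |= 32<<7 -> acc=4213 shift=14
  byte[15]=0xED cont=1 payload=0x6D=109: acc |= 109<<14 -> acc=1790069 shift=21
  byte[16]=0x64 cont=0 payload=0x64=100: acc |= 100<<21 -> acc=211505269 shift=28 [end]
Varint 5: bytes[13:17] = F5 A0 ED 64 -> value 211505269 (4 byte(s))

Answer: 337376 274649 484918 149068327 211505269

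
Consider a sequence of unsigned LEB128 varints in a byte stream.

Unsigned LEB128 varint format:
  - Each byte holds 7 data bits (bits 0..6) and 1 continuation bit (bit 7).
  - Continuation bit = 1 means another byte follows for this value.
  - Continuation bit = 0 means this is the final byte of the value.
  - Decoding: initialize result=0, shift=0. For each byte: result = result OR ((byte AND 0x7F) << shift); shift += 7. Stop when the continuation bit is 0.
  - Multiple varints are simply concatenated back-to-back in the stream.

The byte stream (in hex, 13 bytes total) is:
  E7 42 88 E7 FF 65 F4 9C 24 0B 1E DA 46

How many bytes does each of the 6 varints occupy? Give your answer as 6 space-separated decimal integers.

Answer: 2 4 3 1 1 2

Derivation:
  byte[0]=0xE7 cont=1 payload=0x67=103: acc |= 103<<0 -> acc=103 shift=7
  byte[1]=0x42 cont=0 payload=0x42=66: acc |= 66<<7 -> acc=8551 shift=14 [end]
Varint 1: bytes[0:2] = E7 42 -> value 8551 (2 byte(s))
  byte[2]=0x88 cont=1 payload=0x08=8: acc |= 8<<0 -> acc=8 shift=7
  byte[3]=0xE7 cont=1 payload=0x67=103: acc |= 103<<7 -> acc=13192 shift=14
  byte[4]=0xFF cont=1 payload=0x7F=127: acc |= 127<<14 -> acc=2093960 shift=21
  byte[5]=0x65 cont=0 payload=0x65=101: acc |= 101<<21 -> acc=213906312 shift=28 [end]
Varint 2: bytes[2:6] = 88 E7 FF 65 -> value 213906312 (4 byte(s))
  byte[6]=0xF4 cont=1 payload=0x74=116: acc |= 116<<0 -> acc=116 shift=7
  byte[7]=0x9C cont=1 payload=0x1C=28: acc |= 28<<7 -> acc=3700 shift=14
  byte[8]=0x24 cont=0 payload=0x24=36: acc |= 36<<14 -> acc=593524 shift=21 [end]
Varint 3: bytes[6:9] = F4 9C 24 -> value 593524 (3 byte(s))
  byte[9]=0x0B cont=0 payload=0x0B=11: acc |= 11<<0 -> acc=11 shift=7 [end]
Varint 4: bytes[9:10] = 0B -> value 11 (1 byte(s))
  byte[10]=0x1E cont=0 payload=0x1E=30: acc |= 30<<0 -> acc=30 shift=7 [end]
Varint 5: bytes[10:11] = 1E -> value 30 (1 byte(s))
  byte[11]=0xDA cont=1 payload=0x5A=90: acc |= 90<<0 -> acc=90 shift=7
  byte[12]=0x46 cont=0 payload=0x46=70: acc |= 70<<7 -> acc=9050 shift=14 [end]
Varint 6: bytes[11:13] = DA 46 -> value 9050 (2 byte(s))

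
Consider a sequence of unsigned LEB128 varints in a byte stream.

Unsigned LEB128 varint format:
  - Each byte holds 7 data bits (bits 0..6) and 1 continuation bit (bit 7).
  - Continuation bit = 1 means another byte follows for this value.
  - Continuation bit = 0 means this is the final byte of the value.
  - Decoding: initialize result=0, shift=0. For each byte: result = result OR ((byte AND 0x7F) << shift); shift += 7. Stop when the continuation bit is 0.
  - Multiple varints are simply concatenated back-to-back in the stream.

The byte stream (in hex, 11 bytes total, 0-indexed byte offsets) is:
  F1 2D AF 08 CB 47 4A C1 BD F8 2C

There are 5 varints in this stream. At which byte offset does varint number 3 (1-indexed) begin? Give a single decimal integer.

Answer: 4

Derivation:
  byte[0]=0xF1 cont=1 payload=0x71=113: acc |= 113<<0 -> acc=113 shift=7
  byte[1]=0x2D cont=0 payload=0x2D=45: acc |= 45<<7 -> acc=5873 shift=14 [end]
Varint 1: bytes[0:2] = F1 2D -> value 5873 (2 byte(s))
  byte[2]=0xAF cont=1 payload=0x2F=47: acc |= 47<<0 -> acc=47 shift=7
  byte[3]=0x08 cont=0 payload=0x08=8: acc |= 8<<7 -> acc=1071 shift=14 [end]
Varint 2: bytes[2:4] = AF 08 -> value 1071 (2 byte(s))
  byte[4]=0xCB cont=1 payload=0x4B=75: acc |= 75<<0 -> acc=75 shift=7
  byte[5]=0x47 cont=0 payload=0x47=71: acc |= 71<<7 -> acc=9163 shift=14 [end]
Varint 3: bytes[4:6] = CB 47 -> value 9163 (2 byte(s))
  byte[6]=0x4A cont=0 payload=0x4A=74: acc |= 74<<0 -> acc=74 shift=7 [end]
Varint 4: bytes[6:7] = 4A -> value 74 (1 byte(s))
  byte[7]=0xC1 cont=1 payload=0x41=65: acc |= 65<<0 -> acc=65 shift=7
  byte[8]=0xBD cont=1 payload=0x3D=61: acc |= 61<<7 -> acc=7873 shift=14
  byte[9]=0xF8 cont=1 payload=0x78=120: acc |= 120<<14 -> acc=1973953 shift=21
  byte[10]=0x2C cont=0 payload=0x2C=44: acc |= 44<<21 -> acc=94248641 shift=28 [end]
Varint 5: bytes[7:11] = C1 BD F8 2C -> value 94248641 (4 byte(s))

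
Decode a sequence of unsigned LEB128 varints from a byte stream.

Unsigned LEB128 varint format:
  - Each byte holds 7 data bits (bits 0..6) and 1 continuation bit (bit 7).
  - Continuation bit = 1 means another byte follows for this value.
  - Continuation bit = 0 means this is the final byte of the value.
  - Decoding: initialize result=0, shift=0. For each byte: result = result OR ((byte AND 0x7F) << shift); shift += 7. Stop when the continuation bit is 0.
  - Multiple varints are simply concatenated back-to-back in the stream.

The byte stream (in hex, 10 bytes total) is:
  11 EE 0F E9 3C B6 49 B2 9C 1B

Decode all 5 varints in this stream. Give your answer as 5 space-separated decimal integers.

  byte[0]=0x11 cont=0 payload=0x11=17: acc |= 17<<0 -> acc=17 shift=7 [end]
Varint 1: bytes[0:1] = 11 -> value 17 (1 byte(s))
  byte[1]=0xEE cont=1 payload=0x6E=110: acc |= 110<<0 -> acc=110 shift=7
  byte[2]=0x0F cont=0 payload=0x0F=15: acc |= 15<<7 -> acc=2030 shift=14 [end]
Varint 2: bytes[1:3] = EE 0F -> value 2030 (2 byte(s))
  byte[3]=0xE9 cont=1 payload=0x69=105: acc |= 105<<0 -> acc=105 shift=7
  byte[4]=0x3C cont=0 payload=0x3C=60: acc |= 60<<7 -> acc=7785 shift=14 [end]
Varint 3: bytes[3:5] = E9 3C -> value 7785 (2 byte(s))
  byte[5]=0xB6 cont=1 payload=0x36=54: acc |= 54<<0 -> acc=54 shift=7
  byte[6]=0x49 cont=0 payload=0x49=73: acc |= 73<<7 -> acc=9398 shift=14 [end]
Varint 4: bytes[5:7] = B6 49 -> value 9398 (2 byte(s))
  byte[7]=0xB2 cont=1 payload=0x32=50: acc |= 50<<0 -> acc=50 shift=7
  byte[8]=0x9C cont=1 payload=0x1C=28: acc |= 28<<7 -> acc=3634 shift=14
  byte[9]=0x1B cont=0 payload=0x1B=27: acc |= 27<<14 -> acc=446002 shift=21 [end]
Varint 5: bytes[7:10] = B2 9C 1B -> value 446002 (3 byte(s))

Answer: 17 2030 7785 9398 446002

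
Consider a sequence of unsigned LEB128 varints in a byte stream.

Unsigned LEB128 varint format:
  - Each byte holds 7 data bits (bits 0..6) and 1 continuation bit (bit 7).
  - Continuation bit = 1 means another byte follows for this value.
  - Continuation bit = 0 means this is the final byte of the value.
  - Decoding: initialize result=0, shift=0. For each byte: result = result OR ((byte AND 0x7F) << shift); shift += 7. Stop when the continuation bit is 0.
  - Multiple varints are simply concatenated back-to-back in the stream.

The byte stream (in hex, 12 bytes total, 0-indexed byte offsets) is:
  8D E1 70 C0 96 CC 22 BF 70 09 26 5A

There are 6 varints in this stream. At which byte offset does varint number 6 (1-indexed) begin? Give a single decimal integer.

  byte[0]=0x8D cont=1 payload=0x0D=13: acc |= 13<<0 -> acc=13 shift=7
  byte[1]=0xE1 cont=1 payload=0x61=97: acc |= 97<<7 -> acc=12429 shift=14
  byte[2]=0x70 cont=0 payload=0x70=112: acc |= 112<<14 -> acc=1847437 shift=21 [end]
Varint 1: bytes[0:3] = 8D E1 70 -> value 1847437 (3 byte(s))
  byte[3]=0xC0 cont=1 payload=0x40=64: acc |= 64<<0 -> acc=64 shift=7
  byte[4]=0x96 cont=1 payload=0x16=22: acc |= 22<<7 -> acc=2880 shift=14
  byte[5]=0xCC cont=1 payload=0x4C=76: acc |= 76<<14 -> acc=1248064 shift=21
  byte[6]=0x22 cont=0 payload=0x22=34: acc |= 34<<21 -> acc=72551232 shift=28 [end]
Varint 2: bytes[3:7] = C0 96 CC 22 -> value 72551232 (4 byte(s))
  byte[7]=0xBF cont=1 payload=0x3F=63: acc |= 63<<0 -> acc=63 shift=7
  byte[8]=0x70 cont=0 payload=0x70=112: acc |= 112<<7 -> acc=14399 shift=14 [end]
Varint 3: bytes[7:9] = BF 70 -> value 14399 (2 byte(s))
  byte[9]=0x09 cont=0 payload=0x09=9: acc |= 9<<0 -> acc=9 shift=7 [end]
Varint 4: bytes[9:10] = 09 -> value 9 (1 byte(s))
  byte[10]=0x26 cont=0 payload=0x26=38: acc |= 38<<0 -> acc=38 shift=7 [end]
Varint 5: bytes[10:11] = 26 -> value 38 (1 byte(s))
  byte[11]=0x5A cont=0 payload=0x5A=90: acc |= 90<<0 -> acc=90 shift=7 [end]
Varint 6: bytes[11:12] = 5A -> value 90 (1 byte(s))

Answer: 11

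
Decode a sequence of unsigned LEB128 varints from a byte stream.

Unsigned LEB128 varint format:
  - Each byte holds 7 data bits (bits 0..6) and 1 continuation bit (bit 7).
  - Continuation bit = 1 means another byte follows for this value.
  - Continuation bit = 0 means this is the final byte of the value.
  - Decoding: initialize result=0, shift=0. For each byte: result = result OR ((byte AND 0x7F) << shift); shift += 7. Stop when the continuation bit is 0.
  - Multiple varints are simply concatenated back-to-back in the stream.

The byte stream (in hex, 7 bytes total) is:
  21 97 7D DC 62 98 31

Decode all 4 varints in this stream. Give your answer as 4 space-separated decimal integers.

Answer: 33 16023 12636 6296

Derivation:
  byte[0]=0x21 cont=0 payload=0x21=33: acc |= 33<<0 -> acc=33 shift=7 [end]
Varint 1: bytes[0:1] = 21 -> value 33 (1 byte(s))
  byte[1]=0x97 cont=1 payload=0x17=23: acc |= 23<<0 -> acc=23 shift=7
  byte[2]=0x7D cont=0 payload=0x7D=125: acc |= 125<<7 -> acc=16023 shift=14 [end]
Varint 2: bytes[1:3] = 97 7D -> value 16023 (2 byte(s))
  byte[3]=0xDC cont=1 payload=0x5C=92: acc |= 92<<0 -> acc=92 shift=7
  byte[4]=0x62 cont=0 payload=0x62=98: acc |= 98<<7 -> acc=12636 shift=14 [end]
Varint 3: bytes[3:5] = DC 62 -> value 12636 (2 byte(s))
  byte[5]=0x98 cont=1 payload=0x18=24: acc |= 24<<0 -> acc=24 shift=7
  byte[6]=0x31 cont=0 payload=0x31=49: acc |= 49<<7 -> acc=6296 shift=14 [end]
Varint 4: bytes[5:7] = 98 31 -> value 6296 (2 byte(s))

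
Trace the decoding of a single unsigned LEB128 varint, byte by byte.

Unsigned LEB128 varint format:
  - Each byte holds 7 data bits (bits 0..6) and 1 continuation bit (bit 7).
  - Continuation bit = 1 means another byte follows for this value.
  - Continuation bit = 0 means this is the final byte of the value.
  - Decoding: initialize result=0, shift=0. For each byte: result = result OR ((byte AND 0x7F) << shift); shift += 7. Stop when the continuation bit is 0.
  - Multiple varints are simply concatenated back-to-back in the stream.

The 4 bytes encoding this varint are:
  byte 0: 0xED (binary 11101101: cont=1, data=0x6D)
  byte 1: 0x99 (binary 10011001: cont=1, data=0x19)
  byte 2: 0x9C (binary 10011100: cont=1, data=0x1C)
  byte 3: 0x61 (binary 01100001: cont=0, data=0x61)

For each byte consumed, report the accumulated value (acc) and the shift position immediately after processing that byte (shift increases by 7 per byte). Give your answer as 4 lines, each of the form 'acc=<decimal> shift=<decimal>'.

Answer: acc=109 shift=7
acc=3309 shift=14
acc=462061 shift=21
acc=203885805 shift=28

Derivation:
byte 0=0xED: payload=0x6D=109, contrib = 109<<0 = 109; acc -> 109, shift -> 7
byte 1=0x99: payload=0x19=25, contrib = 25<<7 = 3200; acc -> 3309, shift -> 14
byte 2=0x9C: payload=0x1C=28, contrib = 28<<14 = 458752; acc -> 462061, shift -> 21
byte 3=0x61: payload=0x61=97, contrib = 97<<21 = 203423744; acc -> 203885805, shift -> 28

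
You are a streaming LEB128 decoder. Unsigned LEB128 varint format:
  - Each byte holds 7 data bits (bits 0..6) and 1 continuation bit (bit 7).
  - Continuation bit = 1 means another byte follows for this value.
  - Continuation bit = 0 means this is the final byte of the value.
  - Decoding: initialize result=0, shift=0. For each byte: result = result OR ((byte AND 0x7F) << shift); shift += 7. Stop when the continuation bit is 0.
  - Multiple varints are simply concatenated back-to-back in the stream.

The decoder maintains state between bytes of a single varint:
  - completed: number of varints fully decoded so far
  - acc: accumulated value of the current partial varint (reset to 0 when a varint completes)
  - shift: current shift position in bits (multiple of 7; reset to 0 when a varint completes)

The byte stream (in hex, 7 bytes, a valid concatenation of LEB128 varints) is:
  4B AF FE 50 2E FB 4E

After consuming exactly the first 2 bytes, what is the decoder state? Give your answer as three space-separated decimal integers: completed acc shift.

Answer: 1 47 7

Derivation:
byte[0]=0x4B cont=0 payload=0x4B: varint #1 complete (value=75); reset -> completed=1 acc=0 shift=0
byte[1]=0xAF cont=1 payload=0x2F: acc |= 47<<0 -> completed=1 acc=47 shift=7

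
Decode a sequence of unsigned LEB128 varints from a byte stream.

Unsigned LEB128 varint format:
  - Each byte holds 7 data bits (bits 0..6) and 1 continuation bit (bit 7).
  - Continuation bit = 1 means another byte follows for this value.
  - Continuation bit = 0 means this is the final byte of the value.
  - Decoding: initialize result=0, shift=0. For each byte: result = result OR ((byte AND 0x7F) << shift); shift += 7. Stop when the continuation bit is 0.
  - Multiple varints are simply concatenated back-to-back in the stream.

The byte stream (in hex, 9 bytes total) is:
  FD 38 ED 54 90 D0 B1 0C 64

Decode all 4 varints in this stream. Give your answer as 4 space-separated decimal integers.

Answer: 7293 10861 25978896 100

Derivation:
  byte[0]=0xFD cont=1 payload=0x7D=125: acc |= 125<<0 -> acc=125 shift=7
  byte[1]=0x38 cont=0 payload=0x38=56: acc |= 56<<7 -> acc=7293 shift=14 [end]
Varint 1: bytes[0:2] = FD 38 -> value 7293 (2 byte(s))
  byte[2]=0xED cont=1 payload=0x6D=109: acc |= 109<<0 -> acc=109 shift=7
  byte[3]=0x54 cont=0 payload=0x54=84: acc |= 84<<7 -> acc=10861 shift=14 [end]
Varint 2: bytes[2:4] = ED 54 -> value 10861 (2 byte(s))
  byte[4]=0x90 cont=1 payload=0x10=16: acc |= 16<<0 -> acc=16 shift=7
  byte[5]=0xD0 cont=1 payload=0x50=80: acc |= 80<<7 -> acc=10256 shift=14
  byte[6]=0xB1 cont=1 payload=0x31=49: acc |= 49<<14 -> acc=813072 shift=21
  byte[7]=0x0C cont=0 payload=0x0C=12: acc |= 12<<21 -> acc=25978896 shift=28 [end]
Varint 3: bytes[4:8] = 90 D0 B1 0C -> value 25978896 (4 byte(s))
  byte[8]=0x64 cont=0 payload=0x64=100: acc |= 100<<0 -> acc=100 shift=7 [end]
Varint 4: bytes[8:9] = 64 -> value 100 (1 byte(s))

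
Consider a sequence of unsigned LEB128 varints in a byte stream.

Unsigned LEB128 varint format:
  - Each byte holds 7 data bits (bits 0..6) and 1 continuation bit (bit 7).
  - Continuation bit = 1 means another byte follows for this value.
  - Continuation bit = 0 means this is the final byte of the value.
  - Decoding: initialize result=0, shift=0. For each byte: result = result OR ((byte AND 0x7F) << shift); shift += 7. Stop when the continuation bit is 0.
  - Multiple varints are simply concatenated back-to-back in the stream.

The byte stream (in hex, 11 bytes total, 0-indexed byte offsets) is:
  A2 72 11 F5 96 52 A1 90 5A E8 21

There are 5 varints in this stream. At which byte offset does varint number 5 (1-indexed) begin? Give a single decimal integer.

  byte[0]=0xA2 cont=1 payload=0x22=34: acc |= 34<<0 -> acc=34 shift=7
  byte[1]=0x72 cont=0 payload=0x72=114: acc |= 114<<7 -> acc=14626 shift=14 [end]
Varint 1: bytes[0:2] = A2 72 -> value 14626 (2 byte(s))
  byte[2]=0x11 cont=0 payload=0x11=17: acc |= 17<<0 -> acc=17 shift=7 [end]
Varint 2: bytes[2:3] = 11 -> value 17 (1 byte(s))
  byte[3]=0xF5 cont=1 payload=0x75=117: acc |= 117<<0 -> acc=117 shift=7
  byte[4]=0x96 cont=1 payload=0x16=22: acc |= 22<<7 -> acc=2933 shift=14
  byte[5]=0x52 cont=0 payload=0x52=82: acc |= 82<<14 -> acc=1346421 shift=21 [end]
Varint 3: bytes[3:6] = F5 96 52 -> value 1346421 (3 byte(s))
  byte[6]=0xA1 cont=1 payload=0x21=33: acc |= 33<<0 -> acc=33 shift=7
  byte[7]=0x90 cont=1 payload=0x10=16: acc |= 16<<7 -> acc=2081 shift=14
  byte[8]=0x5A cont=0 payload=0x5A=90: acc |= 90<<14 -> acc=1476641 shift=21 [end]
Varint 4: bytes[6:9] = A1 90 5A -> value 1476641 (3 byte(s))
  byte[9]=0xE8 cont=1 payload=0x68=104: acc |= 104<<0 -> acc=104 shift=7
  byte[10]=0x21 cont=0 payload=0x21=33: acc |= 33<<7 -> acc=4328 shift=14 [end]
Varint 5: bytes[9:11] = E8 21 -> value 4328 (2 byte(s))

Answer: 9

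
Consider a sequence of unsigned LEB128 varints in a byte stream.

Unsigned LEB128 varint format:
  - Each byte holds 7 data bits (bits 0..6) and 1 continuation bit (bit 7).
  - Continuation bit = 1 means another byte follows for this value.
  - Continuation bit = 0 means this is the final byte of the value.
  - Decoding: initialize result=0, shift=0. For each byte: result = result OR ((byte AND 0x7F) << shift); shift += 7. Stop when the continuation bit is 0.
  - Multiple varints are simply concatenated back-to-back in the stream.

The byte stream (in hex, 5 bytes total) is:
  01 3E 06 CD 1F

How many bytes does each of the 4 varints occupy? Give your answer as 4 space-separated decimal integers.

  byte[0]=0x01 cont=0 payload=0x01=1: acc |= 1<<0 -> acc=1 shift=7 [end]
Varint 1: bytes[0:1] = 01 -> value 1 (1 byte(s))
  byte[1]=0x3E cont=0 payload=0x3E=62: acc |= 62<<0 -> acc=62 shift=7 [end]
Varint 2: bytes[1:2] = 3E -> value 62 (1 byte(s))
  byte[2]=0x06 cont=0 payload=0x06=6: acc |= 6<<0 -> acc=6 shift=7 [end]
Varint 3: bytes[2:3] = 06 -> value 6 (1 byte(s))
  byte[3]=0xCD cont=1 payload=0x4D=77: acc |= 77<<0 -> acc=77 shift=7
  byte[4]=0x1F cont=0 payload=0x1F=31: acc |= 31<<7 -> acc=4045 shift=14 [end]
Varint 4: bytes[3:5] = CD 1F -> value 4045 (2 byte(s))

Answer: 1 1 1 2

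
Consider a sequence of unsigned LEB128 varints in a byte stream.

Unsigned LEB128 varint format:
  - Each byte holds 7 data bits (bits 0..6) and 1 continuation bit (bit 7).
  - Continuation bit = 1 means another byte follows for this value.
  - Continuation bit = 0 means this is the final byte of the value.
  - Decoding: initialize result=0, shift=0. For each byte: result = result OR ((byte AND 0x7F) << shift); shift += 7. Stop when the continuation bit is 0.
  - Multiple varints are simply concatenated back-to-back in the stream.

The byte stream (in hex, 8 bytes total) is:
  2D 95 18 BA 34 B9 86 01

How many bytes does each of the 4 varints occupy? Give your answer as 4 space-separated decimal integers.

Answer: 1 2 2 3

Derivation:
  byte[0]=0x2D cont=0 payload=0x2D=45: acc |= 45<<0 -> acc=45 shift=7 [end]
Varint 1: bytes[0:1] = 2D -> value 45 (1 byte(s))
  byte[1]=0x95 cont=1 payload=0x15=21: acc |= 21<<0 -> acc=21 shift=7
  byte[2]=0x18 cont=0 payload=0x18=24: acc |= 24<<7 -> acc=3093 shift=14 [end]
Varint 2: bytes[1:3] = 95 18 -> value 3093 (2 byte(s))
  byte[3]=0xBA cont=1 payload=0x3A=58: acc |= 58<<0 -> acc=58 shift=7
  byte[4]=0x34 cont=0 payload=0x34=52: acc |= 52<<7 -> acc=6714 shift=14 [end]
Varint 3: bytes[3:5] = BA 34 -> value 6714 (2 byte(s))
  byte[5]=0xB9 cont=1 payload=0x39=57: acc |= 57<<0 -> acc=57 shift=7
  byte[6]=0x86 cont=1 payload=0x06=6: acc |= 6<<7 -> acc=825 shift=14
  byte[7]=0x01 cont=0 payload=0x01=1: acc |= 1<<14 -> acc=17209 shift=21 [end]
Varint 4: bytes[5:8] = B9 86 01 -> value 17209 (3 byte(s))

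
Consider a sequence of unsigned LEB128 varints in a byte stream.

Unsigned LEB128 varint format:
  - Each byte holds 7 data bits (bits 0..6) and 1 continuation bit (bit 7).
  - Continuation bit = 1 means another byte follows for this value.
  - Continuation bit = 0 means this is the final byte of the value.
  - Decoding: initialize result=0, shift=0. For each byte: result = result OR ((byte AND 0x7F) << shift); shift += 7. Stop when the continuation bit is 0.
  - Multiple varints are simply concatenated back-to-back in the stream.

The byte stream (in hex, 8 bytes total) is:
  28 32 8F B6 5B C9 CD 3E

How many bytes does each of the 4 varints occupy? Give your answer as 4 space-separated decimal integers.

Answer: 1 1 3 3

Derivation:
  byte[0]=0x28 cont=0 payload=0x28=40: acc |= 40<<0 -> acc=40 shift=7 [end]
Varint 1: bytes[0:1] = 28 -> value 40 (1 byte(s))
  byte[1]=0x32 cont=0 payload=0x32=50: acc |= 50<<0 -> acc=50 shift=7 [end]
Varint 2: bytes[1:2] = 32 -> value 50 (1 byte(s))
  byte[2]=0x8F cont=1 payload=0x0F=15: acc |= 15<<0 -> acc=15 shift=7
  byte[3]=0xB6 cont=1 payload=0x36=54: acc |= 54<<7 -> acc=6927 shift=14
  byte[4]=0x5B cont=0 payload=0x5B=91: acc |= 91<<14 -> acc=1497871 shift=21 [end]
Varint 3: bytes[2:5] = 8F B6 5B -> value 1497871 (3 byte(s))
  byte[5]=0xC9 cont=1 payload=0x49=73: acc |= 73<<0 -> acc=73 shift=7
  byte[6]=0xCD cont=1 payload=0x4D=77: acc |= 77<<7 -> acc=9929 shift=14
  byte[7]=0x3E cont=0 payload=0x3E=62: acc |= 62<<14 -> acc=1025737 shift=21 [end]
Varint 4: bytes[5:8] = C9 CD 3E -> value 1025737 (3 byte(s))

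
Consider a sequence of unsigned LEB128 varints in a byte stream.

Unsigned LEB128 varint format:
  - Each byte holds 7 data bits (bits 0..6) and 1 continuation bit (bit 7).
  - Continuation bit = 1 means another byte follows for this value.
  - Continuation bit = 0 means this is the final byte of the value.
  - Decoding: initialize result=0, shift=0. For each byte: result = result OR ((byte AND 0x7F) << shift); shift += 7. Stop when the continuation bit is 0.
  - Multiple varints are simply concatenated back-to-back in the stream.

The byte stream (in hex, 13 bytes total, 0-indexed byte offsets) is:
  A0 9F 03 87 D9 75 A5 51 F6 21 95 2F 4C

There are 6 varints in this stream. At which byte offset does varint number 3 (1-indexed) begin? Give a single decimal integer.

  byte[0]=0xA0 cont=1 payload=0x20=32: acc |= 32<<0 -> acc=32 shift=7
  byte[1]=0x9F cont=1 payload=0x1F=31: acc |= 31<<7 -> acc=4000 shift=14
  byte[2]=0x03 cont=0 payload=0x03=3: acc |= 3<<14 -> acc=53152 shift=21 [end]
Varint 1: bytes[0:3] = A0 9F 03 -> value 53152 (3 byte(s))
  byte[3]=0x87 cont=1 payload=0x07=7: acc |= 7<<0 -> acc=7 shift=7
  byte[4]=0xD9 cont=1 payload=0x59=89: acc |= 89<<7 -> acc=11399 shift=14
  byte[5]=0x75 cont=0 payload=0x75=117: acc |= 117<<14 -> acc=1928327 shift=21 [end]
Varint 2: bytes[3:6] = 87 D9 75 -> value 1928327 (3 byte(s))
  byte[6]=0xA5 cont=1 payload=0x25=37: acc |= 37<<0 -> acc=37 shift=7
  byte[7]=0x51 cont=0 payload=0x51=81: acc |= 81<<7 -> acc=10405 shift=14 [end]
Varint 3: bytes[6:8] = A5 51 -> value 10405 (2 byte(s))
  byte[8]=0xF6 cont=1 payload=0x76=118: acc |= 118<<0 -> acc=118 shift=7
  byte[9]=0x21 cont=0 payload=0x21=33: acc |= 33<<7 -> acc=4342 shift=14 [end]
Varint 4: bytes[8:10] = F6 21 -> value 4342 (2 byte(s))
  byte[10]=0x95 cont=1 payload=0x15=21: acc |= 21<<0 -> acc=21 shift=7
  byte[11]=0x2F cont=0 payload=0x2F=47: acc |= 47<<7 -> acc=6037 shift=14 [end]
Varint 5: bytes[10:12] = 95 2F -> value 6037 (2 byte(s))
  byte[12]=0x4C cont=0 payload=0x4C=76: acc |= 76<<0 -> acc=76 shift=7 [end]
Varint 6: bytes[12:13] = 4C -> value 76 (1 byte(s))

Answer: 6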